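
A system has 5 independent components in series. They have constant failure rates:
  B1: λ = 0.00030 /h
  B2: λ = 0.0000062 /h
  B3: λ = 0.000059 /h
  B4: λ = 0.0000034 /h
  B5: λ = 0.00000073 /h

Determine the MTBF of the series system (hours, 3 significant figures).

2710

Series of exponential components: λ_sys = Σ λ_i
λ_sys = 0.00030 + 0.0000062 + 0.000059 + 0.0000034 + 0.00000073 = 3.6933e-04 /h
MTBF = 1 / λ_sys = 2710 h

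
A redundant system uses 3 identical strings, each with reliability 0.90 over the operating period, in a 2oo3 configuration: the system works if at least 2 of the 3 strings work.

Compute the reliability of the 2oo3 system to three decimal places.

0.972

R = Σ_{i=2}^{3} C(3,i) p^i (1−p)^{3−i} with p = 0.90
C(3,2)·0.90^2·0.10^1 = 0.24300
C(3,3)·0.90^3·0.10^0 = 0.72900
Sum = 0.972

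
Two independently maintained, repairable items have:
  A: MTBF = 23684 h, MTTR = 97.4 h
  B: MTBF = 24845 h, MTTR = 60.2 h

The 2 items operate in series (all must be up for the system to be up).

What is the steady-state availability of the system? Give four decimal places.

0.9935

A(A) = MTBF/(MTBF+MTTR) = 23684/(23684+97.4) = 0.995904
A(B) = MTBF/(MTBF+MTTR) = 24845/(24845+60.2) = 0.997583
Series availability: 0.995904 × 0.997583 = 0.9935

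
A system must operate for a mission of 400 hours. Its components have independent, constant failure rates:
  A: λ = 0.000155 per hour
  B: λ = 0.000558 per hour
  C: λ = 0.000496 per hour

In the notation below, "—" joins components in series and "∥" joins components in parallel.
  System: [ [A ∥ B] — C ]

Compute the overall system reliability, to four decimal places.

R(A) = exp(−0.000155 × 400) = 0.939883
R(B) = exp(−0.000558 × 400) = 0.799955
R(C) = exp(−0.000496 × 400) = 0.820042
Parallel (A and B): 1 − (1 − 0.939883)(1 − 0.799955) = 0.987974
Series ([0.987974] and C): 0.987974 × 0.820042 = 0.8102

0.8102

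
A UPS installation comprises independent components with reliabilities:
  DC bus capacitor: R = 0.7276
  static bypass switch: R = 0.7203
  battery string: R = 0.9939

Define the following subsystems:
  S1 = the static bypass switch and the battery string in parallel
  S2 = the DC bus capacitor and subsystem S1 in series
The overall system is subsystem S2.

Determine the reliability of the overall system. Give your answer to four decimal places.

0.7264

Parallel (static bypass switch and battery string): 1 − (1 − 0.720300)(1 − 0.993900) = 0.998294
Series (DC bus capacitor and [0.998294]): 0.727600 × 0.998294 = 0.7264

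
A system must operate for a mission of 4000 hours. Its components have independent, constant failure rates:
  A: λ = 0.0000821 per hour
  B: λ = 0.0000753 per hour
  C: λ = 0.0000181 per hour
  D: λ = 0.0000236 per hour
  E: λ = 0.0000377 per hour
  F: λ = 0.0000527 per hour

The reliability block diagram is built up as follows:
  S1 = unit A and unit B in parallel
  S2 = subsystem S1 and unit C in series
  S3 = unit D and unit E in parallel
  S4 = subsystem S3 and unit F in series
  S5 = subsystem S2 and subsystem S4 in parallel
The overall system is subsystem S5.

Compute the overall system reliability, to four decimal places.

0.9725

R(A) = exp(−0.0000821 × 4000) = 0.720075
R(B) = exp(−0.0000753 × 4000) = 0.739930
R(C) = exp(−0.0000181 × 4000) = 0.930159
R(D) = exp(−0.0000236 × 4000) = 0.909919
R(E) = exp(−0.0000377 × 4000) = 0.860020
R(F) = exp(−0.0000527 × 4000) = 0.809936
Parallel (A and B): 1 − (1 − 0.720075)(1 − 0.739930) = 0.927200
Series ([0.927200] and C): 0.927200 × 0.930159 = 0.862443
Parallel (D and E): 1 − (1 − 0.909919)(1 − 0.860020) = 0.987390
Series ([0.987390] and F): 0.987390 × 0.809936 = 0.799723
Parallel ([0.862443] and [0.799723]): 1 − (1 − 0.862443)(1 − 0.799723) = 0.9725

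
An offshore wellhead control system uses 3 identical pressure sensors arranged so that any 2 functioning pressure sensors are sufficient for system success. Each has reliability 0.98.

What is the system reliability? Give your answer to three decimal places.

0.999

R = Σ_{i=2}^{3} C(3,i) p^i (1−p)^{3−i} with p = 0.98
C(3,2)·0.98^2·0.02^1 = 0.05762
C(3,3)·0.98^3·0.02^0 = 0.94119
Sum = 0.999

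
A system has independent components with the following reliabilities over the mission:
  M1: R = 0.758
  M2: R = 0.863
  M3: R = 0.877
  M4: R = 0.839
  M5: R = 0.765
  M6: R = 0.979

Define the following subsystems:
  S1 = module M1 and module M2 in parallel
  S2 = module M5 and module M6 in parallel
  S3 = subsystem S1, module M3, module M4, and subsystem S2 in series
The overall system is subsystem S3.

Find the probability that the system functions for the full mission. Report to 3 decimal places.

Parallel (M1 and M2): 1 − (1 − 0.75800)(1 − 0.86300) = 0.96685
Parallel (M5 and M6): 1 − (1 − 0.76500)(1 − 0.97900) = 0.99507
Series ([0.96685], M3, M4, and [0.99507]): 0.96685 × 0.87700 × 0.83900 × 0.99507 = 0.708

0.708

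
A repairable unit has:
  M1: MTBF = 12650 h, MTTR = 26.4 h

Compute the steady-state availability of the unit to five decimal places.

0.99792

A(M1) = MTBF/(MTBF+MTTR) = 12650/(12650+26.4) = 0.99792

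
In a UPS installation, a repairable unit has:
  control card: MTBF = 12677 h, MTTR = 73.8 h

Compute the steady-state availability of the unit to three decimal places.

0.994

A(control card) = MTBF/(MTBF+MTTR) = 12677/(12677+73.8) = 0.994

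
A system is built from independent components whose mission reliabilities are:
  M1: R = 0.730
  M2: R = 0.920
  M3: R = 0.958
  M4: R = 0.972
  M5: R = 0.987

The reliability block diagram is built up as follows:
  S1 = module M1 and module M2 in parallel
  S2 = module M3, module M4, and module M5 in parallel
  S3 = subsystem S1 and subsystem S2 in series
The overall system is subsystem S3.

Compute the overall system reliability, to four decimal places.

0.9784

Parallel (M1 and M2): 1 − (1 − 0.730000)(1 − 0.920000) = 0.978400
Parallel (M3, M4, and M5): 1 − (1 − 0.958000)(1 − 0.972000)(1 − 0.987000) = 0.999985
Series ([0.978400] and [0.999985]): 0.978400 × 0.999985 = 0.9784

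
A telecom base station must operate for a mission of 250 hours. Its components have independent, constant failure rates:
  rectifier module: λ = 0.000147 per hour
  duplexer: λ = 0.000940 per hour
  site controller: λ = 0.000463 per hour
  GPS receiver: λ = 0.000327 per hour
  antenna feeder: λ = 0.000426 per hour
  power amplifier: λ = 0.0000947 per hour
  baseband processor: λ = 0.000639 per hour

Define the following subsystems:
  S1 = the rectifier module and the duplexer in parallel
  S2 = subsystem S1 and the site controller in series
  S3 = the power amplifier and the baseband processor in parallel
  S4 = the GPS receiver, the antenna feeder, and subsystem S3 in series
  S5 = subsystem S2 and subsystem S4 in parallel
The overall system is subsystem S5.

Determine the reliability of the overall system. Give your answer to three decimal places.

0.980

R(rectifier module) = exp(−0.000147 × 250) = 0.96392
R(duplexer) = exp(−0.000940 × 250) = 0.79057
R(site controller) = exp(−0.000463 × 250) = 0.89070
R(GPS receiver) = exp(−0.000327 × 250) = 0.92150
R(antenna feeder) = exp(−0.000426 × 250) = 0.89898
R(power amplifier) = exp(−0.0000947 × 250) = 0.97660
R(baseband processor) = exp(−0.000639 × 250) = 0.85236
Parallel (rectifier module and duplexer): 1 − (1 − 0.96392)(1 − 0.79057) = 0.99244
Series ([0.99244] and site controller): 0.99244 × 0.89070 = 0.88397
Parallel (power amplifier and baseband processor): 1 − (1 − 0.97660)(1 − 0.85236) = 0.99655
Series (GPS receiver, antenna feeder, and [0.99655]): 0.92150 × 0.89898 × 0.99655 = 0.82555
Parallel ([0.88397] and [0.82555]): 1 − (1 − 0.88397)(1 − 0.82555) = 0.980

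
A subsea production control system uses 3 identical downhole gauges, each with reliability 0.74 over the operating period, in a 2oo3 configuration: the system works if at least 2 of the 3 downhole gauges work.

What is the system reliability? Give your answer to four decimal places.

0.8324

R = Σ_{i=2}^{3} C(3,i) p^i (1−p)^{3−i} with p = 0.74
C(3,2)·0.74^2·0.26^1 = 0.427128
C(3,3)·0.74^3·0.26^0 = 0.405224
Sum = 0.8324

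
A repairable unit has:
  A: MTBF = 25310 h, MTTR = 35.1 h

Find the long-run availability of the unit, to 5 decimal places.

A(A) = MTBF/(MTBF+MTTR) = 25310/(25310+35.1) = 0.99862

0.99862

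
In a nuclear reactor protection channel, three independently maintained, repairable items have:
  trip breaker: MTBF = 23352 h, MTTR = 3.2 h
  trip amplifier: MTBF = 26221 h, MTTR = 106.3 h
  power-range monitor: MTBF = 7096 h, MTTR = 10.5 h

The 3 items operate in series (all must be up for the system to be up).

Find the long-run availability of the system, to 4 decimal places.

A(trip breaker) = MTBF/(MTBF+MTTR) = 23352/(23352+3.2) = 0.999863
A(trip amplifier) = MTBF/(MTBF+MTTR) = 26221/(26221+106.3) = 0.995962
A(power-range monitor) = MTBF/(MTBF+MTTR) = 7096/(7096+10.5) = 0.998522
Series availability: 0.999863 × 0.995962 × 0.998522 = 0.9944

0.9944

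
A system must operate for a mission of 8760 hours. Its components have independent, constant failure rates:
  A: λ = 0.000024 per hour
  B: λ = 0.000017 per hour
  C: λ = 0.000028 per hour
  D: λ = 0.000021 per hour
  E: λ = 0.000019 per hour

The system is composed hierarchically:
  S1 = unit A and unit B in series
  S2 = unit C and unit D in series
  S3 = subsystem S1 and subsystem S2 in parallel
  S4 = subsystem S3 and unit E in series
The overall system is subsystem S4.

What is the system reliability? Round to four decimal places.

0.7575

R(A) = exp(−0.000024 × 8760) = 0.810390
R(B) = exp(−0.000017 × 8760) = 0.861638
R(C) = exp(−0.000028 × 8760) = 0.782485
R(D) = exp(−0.000021 × 8760) = 0.831969
R(E) = exp(−0.000019 × 8760) = 0.846674
Series (A and B): 0.810390 × 0.861638 = 0.698263
Series (C and D): 0.782485 × 0.831969 = 0.651003
Parallel ([0.698263] and [0.651003]): 1 − (1 − 0.698263)(1 − 0.651003) = 0.894695
Series ([0.894695] and E): 0.894695 × 0.846674 = 0.7575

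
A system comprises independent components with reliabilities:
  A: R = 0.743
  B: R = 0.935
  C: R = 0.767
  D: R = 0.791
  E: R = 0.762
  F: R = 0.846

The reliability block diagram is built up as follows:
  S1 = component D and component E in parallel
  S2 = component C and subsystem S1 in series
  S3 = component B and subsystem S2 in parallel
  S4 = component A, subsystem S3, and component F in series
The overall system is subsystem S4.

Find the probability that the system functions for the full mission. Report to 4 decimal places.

Parallel (D and E): 1 − (1 − 0.791000)(1 − 0.762000) = 0.950258
Series (C and [0.950258]): 0.767000 × 0.950258 = 0.728848
Parallel (B and [0.728848]): 1 − (1 − 0.935000)(1 − 0.728848) = 0.982375
Series (A, [0.982375], and F): 0.743000 × 0.982375 × 0.846000 = 0.6175

0.6175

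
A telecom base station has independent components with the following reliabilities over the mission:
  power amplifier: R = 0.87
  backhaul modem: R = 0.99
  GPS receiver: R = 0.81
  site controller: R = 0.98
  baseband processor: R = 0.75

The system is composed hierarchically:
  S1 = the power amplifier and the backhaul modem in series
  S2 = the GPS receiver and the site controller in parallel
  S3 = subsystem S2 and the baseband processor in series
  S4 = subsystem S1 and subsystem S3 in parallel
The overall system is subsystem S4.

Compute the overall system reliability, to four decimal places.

Series (power amplifier and backhaul modem): 0.870000 × 0.990000 = 0.861300
Parallel (GPS receiver and site controller): 1 − (1 − 0.810000)(1 − 0.980000) = 0.996200
Series ([0.996200] and baseband processor): 0.996200 × 0.750000 = 0.747150
Parallel ([0.861300] and [0.747150]): 1 − (1 − 0.861300)(1 − 0.747150) = 0.9649

0.9649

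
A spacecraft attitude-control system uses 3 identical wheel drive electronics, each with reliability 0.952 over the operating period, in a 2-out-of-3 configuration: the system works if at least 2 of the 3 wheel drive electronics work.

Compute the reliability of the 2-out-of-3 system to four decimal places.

R = Σ_{i=2}^{3} C(3,i) p^i (1−p)^{3−i} with p = 0.952
C(3,2)·0.952^2·0.048^1 = 0.130508
C(3,3)·0.952^3·0.048^0 = 0.862801
Sum = 0.9933

0.9933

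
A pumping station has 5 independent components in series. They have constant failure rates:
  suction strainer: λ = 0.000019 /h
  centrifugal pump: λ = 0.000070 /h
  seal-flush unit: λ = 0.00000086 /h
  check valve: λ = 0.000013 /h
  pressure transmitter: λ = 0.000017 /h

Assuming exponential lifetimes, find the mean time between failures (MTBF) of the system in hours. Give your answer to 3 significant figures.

8340

Series of exponential components: λ_sys = Σ λ_i
λ_sys = 0.000019 + 0.000070 + 0.00000086 + 0.000013 + 0.000017 = 1.1986e-04 /h
MTBF = 1 / λ_sys = 8340 h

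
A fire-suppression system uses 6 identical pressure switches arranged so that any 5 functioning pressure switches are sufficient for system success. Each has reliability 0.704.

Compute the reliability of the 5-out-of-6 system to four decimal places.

0.4289

R = Σ_{i=5}^{6} C(6,i) p^i (1−p)^{6−i} with p = 0.704
C(6,5)·0.704^5·0.296^1 = 0.307119
C(6,6)·0.704^6·0.296^0 = 0.121741
Sum = 0.4289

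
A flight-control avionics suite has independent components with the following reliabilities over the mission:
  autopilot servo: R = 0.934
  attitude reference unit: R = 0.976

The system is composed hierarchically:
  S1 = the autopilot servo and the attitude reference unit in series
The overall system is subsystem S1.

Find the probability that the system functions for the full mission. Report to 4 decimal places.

Series (autopilot servo and attitude reference unit): 0.934000 × 0.976000 = 0.9116

0.9116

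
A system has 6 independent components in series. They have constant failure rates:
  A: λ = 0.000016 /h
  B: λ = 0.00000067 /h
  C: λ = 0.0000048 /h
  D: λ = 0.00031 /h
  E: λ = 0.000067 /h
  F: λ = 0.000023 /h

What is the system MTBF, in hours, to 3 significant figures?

Series of exponential components: λ_sys = Σ λ_i
λ_sys = 0.000016 + 0.00000067 + 0.0000048 + 0.00031 + 0.000067 + 0.000023 = 4.2147e-04 /h
MTBF = 1 / λ_sys = 2370 h

2370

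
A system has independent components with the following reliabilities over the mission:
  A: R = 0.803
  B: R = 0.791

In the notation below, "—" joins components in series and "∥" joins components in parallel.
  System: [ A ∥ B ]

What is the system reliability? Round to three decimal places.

Parallel (A and B): 1 − (1 − 0.80300)(1 − 0.79100) = 0.959

0.959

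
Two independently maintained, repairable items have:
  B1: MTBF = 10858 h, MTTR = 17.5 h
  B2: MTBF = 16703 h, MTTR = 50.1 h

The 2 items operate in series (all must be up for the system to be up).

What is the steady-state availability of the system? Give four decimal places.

0.9954

A(B1) = MTBF/(MTBF+MTTR) = 10858/(10858+17.5) = 0.998391
A(B2) = MTBF/(MTBF+MTTR) = 16703/(16703+50.1) = 0.997010
Series availability: 0.998391 × 0.997010 = 0.9954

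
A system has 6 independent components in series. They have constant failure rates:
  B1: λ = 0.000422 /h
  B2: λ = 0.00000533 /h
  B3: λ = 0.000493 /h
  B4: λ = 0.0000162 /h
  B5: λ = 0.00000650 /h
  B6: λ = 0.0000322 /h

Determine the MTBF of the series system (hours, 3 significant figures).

Series of exponential components: λ_sys = Σ λ_i
λ_sys = 0.000422 + 0.00000533 + 0.000493 + 0.0000162 + 0.00000650 + 0.0000322 = 9.7523e-04 /h
MTBF = 1 / λ_sys = 1030 h

1030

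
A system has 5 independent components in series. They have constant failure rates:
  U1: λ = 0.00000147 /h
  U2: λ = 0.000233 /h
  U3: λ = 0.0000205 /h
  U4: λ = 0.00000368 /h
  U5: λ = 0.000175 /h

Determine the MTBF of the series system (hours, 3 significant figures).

2310

Series of exponential components: λ_sys = Σ λ_i
λ_sys = 0.00000147 + 0.000233 + 0.0000205 + 0.00000368 + 0.000175 = 4.3365e-04 /h
MTBF = 1 / λ_sys = 2310 h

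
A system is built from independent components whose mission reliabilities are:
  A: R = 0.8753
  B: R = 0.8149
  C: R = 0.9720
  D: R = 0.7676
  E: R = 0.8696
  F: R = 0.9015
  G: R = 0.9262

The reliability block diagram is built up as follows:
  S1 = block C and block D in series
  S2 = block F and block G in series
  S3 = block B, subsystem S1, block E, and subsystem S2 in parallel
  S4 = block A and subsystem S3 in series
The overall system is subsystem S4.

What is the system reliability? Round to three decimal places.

0.874

Series (C and D): 0.97200 × 0.76760 = 0.74611
Series (F and G): 0.90150 × 0.92620 = 0.83497
Parallel (B, [0.74611], E, and [0.83497]): 1 − (1 − 0.81490)(1 − 0.74611)(1 − 0.86960)(1 − 0.83497) = 0.99899
Series (A and [0.99899]): 0.87530 × 0.99899 = 0.874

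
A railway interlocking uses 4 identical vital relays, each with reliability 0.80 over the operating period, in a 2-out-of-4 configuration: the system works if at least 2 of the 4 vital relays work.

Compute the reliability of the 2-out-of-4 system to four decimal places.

0.9728

R = Σ_{i=2}^{4} C(4,i) p^i (1−p)^{4−i} with p = 0.80
C(4,2)·0.80^2·0.20^2 = 0.153600
C(4,3)·0.80^3·0.20^1 = 0.409600
C(4,4)·0.80^4·0.20^0 = 0.409600
Sum = 0.9728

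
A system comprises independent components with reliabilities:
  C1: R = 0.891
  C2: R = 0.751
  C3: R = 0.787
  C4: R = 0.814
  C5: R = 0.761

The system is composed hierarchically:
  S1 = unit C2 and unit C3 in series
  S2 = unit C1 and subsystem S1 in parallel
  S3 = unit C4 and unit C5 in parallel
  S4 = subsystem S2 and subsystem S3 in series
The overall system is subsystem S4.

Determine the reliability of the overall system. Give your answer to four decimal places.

0.9130

Series (C2 and C3): 0.751000 × 0.787000 = 0.591037
Parallel (C1 and [0.591037]): 1 − (1 − 0.891000)(1 − 0.591037) = 0.955423
Parallel (C4 and C5): 1 − (1 − 0.814000)(1 − 0.761000) = 0.955546
Series ([0.955423] and [0.955546]): 0.955423 × 0.955546 = 0.9130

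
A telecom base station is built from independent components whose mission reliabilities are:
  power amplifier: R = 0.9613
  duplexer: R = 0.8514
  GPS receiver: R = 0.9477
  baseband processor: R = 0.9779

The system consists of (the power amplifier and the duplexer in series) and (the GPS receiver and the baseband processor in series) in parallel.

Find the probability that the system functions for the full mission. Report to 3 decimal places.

Series (power amplifier and duplexer): 0.96130 × 0.85140 = 0.81845
Series (GPS receiver and baseband processor): 0.94770 × 0.97790 = 0.92676
Parallel ([0.81845] and [0.92676]): 1 − (1 − 0.81845)(1 − 0.92676) = 0.987

0.987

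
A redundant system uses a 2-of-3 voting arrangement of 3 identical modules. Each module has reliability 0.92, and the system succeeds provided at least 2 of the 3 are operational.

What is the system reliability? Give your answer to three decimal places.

R = Σ_{i=2}^{3} C(3,i) p^i (1−p)^{3−i} with p = 0.92
C(3,2)·0.92^2·0.08^1 = 0.20314
C(3,3)·0.92^3·0.08^0 = 0.77869
Sum = 0.982

0.982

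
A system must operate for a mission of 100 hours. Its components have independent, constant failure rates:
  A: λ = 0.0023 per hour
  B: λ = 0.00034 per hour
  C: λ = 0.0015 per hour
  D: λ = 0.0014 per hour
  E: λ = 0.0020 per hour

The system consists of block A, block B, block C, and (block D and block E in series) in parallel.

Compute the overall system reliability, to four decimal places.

0.9997

R(A) = exp(−0.0023 × 100) = 0.794534
R(B) = exp(−0.00034 × 100) = 0.966572
R(C) = exp(−0.0015 × 100) = 0.860708
R(D) = exp(−0.0014 × 100) = 0.869358
R(E) = exp(−0.0020 × 100) = 0.818731
Series (D and E): 0.869358 × 0.818731 = 0.711770
Parallel (A, B, C, and [0.711770]): 1 − (1 − 0.794534)(1 − 0.966572)(1 − 0.860708)(1 − 0.711770) = 0.9997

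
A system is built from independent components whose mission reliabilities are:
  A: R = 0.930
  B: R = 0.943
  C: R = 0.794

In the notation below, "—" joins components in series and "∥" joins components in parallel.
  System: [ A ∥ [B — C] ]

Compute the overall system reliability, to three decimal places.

0.982

Series (B and C): 0.94300 × 0.79400 = 0.74874
Parallel (A and [0.74874]): 1 − (1 − 0.93000)(1 − 0.74874) = 0.982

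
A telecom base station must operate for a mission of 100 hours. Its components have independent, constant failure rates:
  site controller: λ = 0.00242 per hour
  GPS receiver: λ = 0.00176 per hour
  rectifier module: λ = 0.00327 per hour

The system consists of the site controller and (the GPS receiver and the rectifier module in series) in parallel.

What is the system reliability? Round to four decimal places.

0.9150

R(site controller) = exp(−0.00242 × 100) = 0.785056
R(GPS receiver) = exp(−0.00176 × 100) = 0.838618
R(rectifier module) = exp(−0.00327 × 100) = 0.721084
Series (GPS receiver and rectifier module): 0.838618 × 0.721084 = 0.604714
Parallel (site controller and [0.604714]): 1 − (1 − 0.785056)(1 − 0.604714) = 0.9150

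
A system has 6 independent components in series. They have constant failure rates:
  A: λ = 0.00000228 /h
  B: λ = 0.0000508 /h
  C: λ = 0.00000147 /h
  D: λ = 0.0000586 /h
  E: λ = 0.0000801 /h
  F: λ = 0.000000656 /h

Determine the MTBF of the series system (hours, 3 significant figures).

Series of exponential components: λ_sys = Σ λ_i
λ_sys = 0.00000228 + 0.0000508 + 0.00000147 + 0.0000586 + 0.0000801 + 0.000000656 = 1.9391e-04 /h
MTBF = 1 / λ_sys = 5160 h

5160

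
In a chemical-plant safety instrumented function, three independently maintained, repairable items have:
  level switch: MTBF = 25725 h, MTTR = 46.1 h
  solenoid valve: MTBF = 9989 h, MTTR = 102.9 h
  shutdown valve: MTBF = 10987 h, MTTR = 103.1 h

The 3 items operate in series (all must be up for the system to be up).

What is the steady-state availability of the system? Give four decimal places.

A(level switch) = MTBF/(MTBF+MTTR) = 25725/(25725+46.1) = 0.998211
A(solenoid valve) = MTBF/(MTBF+MTTR) = 9989/(9989+102.9) = 0.989804
A(shutdown valve) = MTBF/(MTBF+MTTR) = 10987/(10987+103.1) = 0.990703
Series availability: 0.998211 × 0.989804 × 0.990703 = 0.9788

0.9788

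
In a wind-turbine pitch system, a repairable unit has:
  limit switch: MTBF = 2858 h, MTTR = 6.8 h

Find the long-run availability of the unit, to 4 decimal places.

0.9976

A(limit switch) = MTBF/(MTBF+MTTR) = 2858/(2858+6.8) = 0.9976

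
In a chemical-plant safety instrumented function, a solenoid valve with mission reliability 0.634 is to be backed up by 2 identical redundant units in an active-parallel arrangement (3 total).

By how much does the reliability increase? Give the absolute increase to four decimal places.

0.3170

R_before = 0.634
R_after = 1 − (1 − 0.634)^3 = 0.9510
ΔR = 0.9510 − 0.634 = 0.3170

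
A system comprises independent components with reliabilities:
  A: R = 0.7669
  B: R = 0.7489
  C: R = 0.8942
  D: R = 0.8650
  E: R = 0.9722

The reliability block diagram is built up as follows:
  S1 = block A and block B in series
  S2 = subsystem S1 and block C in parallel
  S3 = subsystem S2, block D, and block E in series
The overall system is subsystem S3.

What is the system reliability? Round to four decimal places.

0.8031

Series (A and B): 0.766900 × 0.748900 = 0.574331
Parallel ([0.574331] and C): 1 − (1 − 0.574331)(1 − 0.894200) = 0.954964
Series ([0.954964], D, and E): 0.954964 × 0.865000 × 0.972200 = 0.8031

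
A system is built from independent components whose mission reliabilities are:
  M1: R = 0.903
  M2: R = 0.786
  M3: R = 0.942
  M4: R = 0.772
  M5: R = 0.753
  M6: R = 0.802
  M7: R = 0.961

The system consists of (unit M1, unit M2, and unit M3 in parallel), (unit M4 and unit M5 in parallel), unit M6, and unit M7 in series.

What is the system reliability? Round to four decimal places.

Parallel (M1, M2, and M3): 1 − (1 − 0.903000)(1 − 0.786000)(1 − 0.942000) = 0.998796
Parallel (M4 and M5): 1 − (1 − 0.772000)(1 − 0.753000) = 0.943684
Series ([0.998796], [0.943684], M6, and M7): 0.998796 × 0.943684 × 0.802000 × 0.961000 = 0.7264

0.7264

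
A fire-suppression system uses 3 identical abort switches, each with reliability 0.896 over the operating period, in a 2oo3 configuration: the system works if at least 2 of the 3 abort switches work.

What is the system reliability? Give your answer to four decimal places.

R = Σ_{i=2}^{3} C(3,i) p^i (1−p)^{3−i} with p = 0.896
C(3,2)·0.896^2·0.104^1 = 0.250479
C(3,3)·0.896^3·0.104^0 = 0.719323
Sum = 0.9698

0.9698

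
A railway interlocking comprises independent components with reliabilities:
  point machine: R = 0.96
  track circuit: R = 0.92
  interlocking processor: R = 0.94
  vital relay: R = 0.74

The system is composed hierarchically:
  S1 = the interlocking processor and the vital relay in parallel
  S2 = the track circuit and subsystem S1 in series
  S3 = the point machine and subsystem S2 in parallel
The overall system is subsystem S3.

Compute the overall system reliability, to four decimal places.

0.9962

Parallel (interlocking processor and vital relay): 1 − (1 − 0.940000)(1 − 0.740000) = 0.984400
Series (track circuit and [0.984400]): 0.920000 × 0.984400 = 0.905648
Parallel (point machine and [0.905648]): 1 − (1 − 0.960000)(1 − 0.905648) = 0.9962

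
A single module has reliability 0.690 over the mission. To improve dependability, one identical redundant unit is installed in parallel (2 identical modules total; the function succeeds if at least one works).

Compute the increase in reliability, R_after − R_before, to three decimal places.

0.214

R_before = 0.690
R_after = 1 − (1 − 0.690)^2 = 0.904
ΔR = 0.904 − 0.690 = 0.214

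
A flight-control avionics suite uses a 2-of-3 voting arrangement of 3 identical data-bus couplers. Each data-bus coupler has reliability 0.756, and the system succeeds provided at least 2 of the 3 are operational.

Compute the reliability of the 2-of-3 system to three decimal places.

0.850

R = Σ_{i=2}^{3} C(3,i) p^i (1−p)^{3−i} with p = 0.756
C(3,2)·0.756^2·0.244^1 = 0.41836
C(3,3)·0.756^3·0.244^0 = 0.43208
Sum = 0.850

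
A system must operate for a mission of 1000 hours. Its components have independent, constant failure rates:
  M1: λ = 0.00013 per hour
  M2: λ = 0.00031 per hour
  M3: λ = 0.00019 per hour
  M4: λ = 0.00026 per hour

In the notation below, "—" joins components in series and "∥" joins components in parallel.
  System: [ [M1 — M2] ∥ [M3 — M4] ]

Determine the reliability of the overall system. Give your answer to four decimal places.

R(M1) = exp(−0.00013 × 1000) = 0.878095
R(M2) = exp(−0.00031 × 1000) = 0.733447
R(M3) = exp(−0.00019 × 1000) = 0.826959
R(M4) = exp(−0.00026 × 1000) = 0.771052
Series (M1 and M2): 0.878095 × 0.733447 = 0.644036
Series (M3 and M4): 0.826959 × 0.771052 = 0.637628
Parallel ([0.644036] and [0.637628]): 1 − (1 − 0.644036)(1 − 0.637628) = 0.8710

0.8710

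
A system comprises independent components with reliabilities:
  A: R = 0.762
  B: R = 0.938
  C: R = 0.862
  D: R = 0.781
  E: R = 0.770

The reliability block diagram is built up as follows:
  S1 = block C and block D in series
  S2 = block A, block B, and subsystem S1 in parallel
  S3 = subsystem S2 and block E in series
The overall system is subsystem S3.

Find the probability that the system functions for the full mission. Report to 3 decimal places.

0.766

Series (C and D): 0.86200 × 0.78100 = 0.67322
Parallel (A, B, and [0.67322]): 1 − (1 − 0.76200)(1 − 0.93800)(1 − 0.67322) = 0.99518
Series ([0.99518] and E): 0.99518 × 0.77000 = 0.766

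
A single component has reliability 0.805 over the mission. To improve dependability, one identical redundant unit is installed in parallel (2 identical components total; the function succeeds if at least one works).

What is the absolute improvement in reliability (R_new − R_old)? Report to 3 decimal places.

0.157

R_before = 0.805
R_after = 1 − (1 − 0.805)^2 = 0.962
ΔR = 0.962 − 0.805 = 0.157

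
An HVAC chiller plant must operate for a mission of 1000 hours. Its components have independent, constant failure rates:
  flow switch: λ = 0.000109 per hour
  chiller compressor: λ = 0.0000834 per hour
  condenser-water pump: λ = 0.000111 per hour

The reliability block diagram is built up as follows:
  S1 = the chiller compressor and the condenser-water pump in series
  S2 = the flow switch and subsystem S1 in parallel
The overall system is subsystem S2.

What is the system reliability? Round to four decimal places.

0.9818

R(flow switch) = exp(−0.000109 × 1000) = 0.896730
R(chiller compressor) = exp(−0.0000834 × 1000) = 0.919983
R(condenser-water pump) = exp(−0.000111 × 1000) = 0.894939
Series (chiller compressor and condenser-water pump): 0.919983 × 0.894939 = 0.823329
Parallel (flow switch and [0.823329]): 1 − (1 − 0.896730)(1 − 0.823329) = 0.9818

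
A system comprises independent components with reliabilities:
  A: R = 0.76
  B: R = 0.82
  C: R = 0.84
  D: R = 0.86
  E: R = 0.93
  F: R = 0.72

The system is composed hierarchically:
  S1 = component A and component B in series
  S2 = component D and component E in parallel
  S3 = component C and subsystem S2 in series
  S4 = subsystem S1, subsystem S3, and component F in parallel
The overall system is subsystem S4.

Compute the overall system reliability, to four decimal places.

0.9823

Series (A and B): 0.760000 × 0.820000 = 0.623200
Parallel (D and E): 1 − (1 − 0.860000)(1 − 0.930000) = 0.990200
Series (C and [0.990200]): 0.840000 × 0.990200 = 0.831768
Parallel ([0.623200], [0.831768], and F): 1 − (1 − 0.623200)(1 − 0.831768)(1 − 0.720000) = 0.9823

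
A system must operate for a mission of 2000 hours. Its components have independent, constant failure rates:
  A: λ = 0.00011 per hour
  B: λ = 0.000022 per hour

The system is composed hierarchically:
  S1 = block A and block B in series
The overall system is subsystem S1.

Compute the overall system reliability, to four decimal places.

R(A) = exp(−0.00011 × 2000) = 0.802519
R(B) = exp(−0.000022 × 2000) = 0.956954
Series (A and B): 0.802519 × 0.956954 = 0.7680

0.7680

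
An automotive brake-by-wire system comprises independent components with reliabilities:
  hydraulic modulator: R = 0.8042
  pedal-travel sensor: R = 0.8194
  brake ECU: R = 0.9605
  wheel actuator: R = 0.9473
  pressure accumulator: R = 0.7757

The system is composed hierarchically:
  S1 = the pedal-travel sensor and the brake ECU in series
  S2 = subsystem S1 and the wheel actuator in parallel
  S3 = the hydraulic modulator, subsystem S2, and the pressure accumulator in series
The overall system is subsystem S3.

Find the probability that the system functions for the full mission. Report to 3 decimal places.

Series (pedal-travel sensor and brake ECU): 0.81940 × 0.96050 = 0.78703
Parallel ([0.78703] and wheel actuator): 1 − (1 − 0.78703)(1 − 0.94730) = 0.98878
Series (hydraulic modulator, [0.98878], and pressure accumulator): 0.80420 × 0.98878 × 0.77570 = 0.617

0.617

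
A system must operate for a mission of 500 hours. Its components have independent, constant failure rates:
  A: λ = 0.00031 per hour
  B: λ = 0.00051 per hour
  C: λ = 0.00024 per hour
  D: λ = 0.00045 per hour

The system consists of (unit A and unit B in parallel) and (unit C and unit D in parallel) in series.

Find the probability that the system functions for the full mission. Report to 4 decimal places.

R(A) = exp(−0.00031 × 500) = 0.856415
R(B) = exp(−0.00051 × 500) = 0.774916
R(C) = exp(−0.00024 × 500) = 0.886920
R(D) = exp(−0.00045 × 500) = 0.798516
Parallel (A and B): 1 − (1 − 0.856415)(1 − 0.774916) = 0.967681
Parallel (C and D): 1 − (1 − 0.886920)(1 − 0.798516) = 0.977216
Series ([0.967681] and [0.977216]): 0.967681 × 0.977216 = 0.9456

0.9456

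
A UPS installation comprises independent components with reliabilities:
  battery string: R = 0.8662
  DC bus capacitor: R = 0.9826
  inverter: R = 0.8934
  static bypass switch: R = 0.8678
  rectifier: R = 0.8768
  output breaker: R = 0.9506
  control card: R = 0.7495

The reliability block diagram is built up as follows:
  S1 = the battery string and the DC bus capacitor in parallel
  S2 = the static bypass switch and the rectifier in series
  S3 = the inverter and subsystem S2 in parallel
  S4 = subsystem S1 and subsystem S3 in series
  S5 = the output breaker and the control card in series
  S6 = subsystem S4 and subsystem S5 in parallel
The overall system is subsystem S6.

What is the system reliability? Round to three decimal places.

0.992

Parallel (battery string and DC bus capacitor): 1 − (1 − 0.86620)(1 − 0.98260) = 0.99767
Series (static bypass switch and rectifier): 0.86780 × 0.87680 = 0.76089
Parallel (inverter and [0.76089]): 1 − (1 − 0.89340)(1 − 0.76089) = 0.97451
Series ([0.99767] and [0.97451]): 0.99767 × 0.97451 = 0.97224
Series (output breaker and control card): 0.95060 × 0.74950 = 0.71247
Parallel ([0.97224] and [0.71247]): 1 − (1 − 0.97224)(1 − 0.71247) = 0.992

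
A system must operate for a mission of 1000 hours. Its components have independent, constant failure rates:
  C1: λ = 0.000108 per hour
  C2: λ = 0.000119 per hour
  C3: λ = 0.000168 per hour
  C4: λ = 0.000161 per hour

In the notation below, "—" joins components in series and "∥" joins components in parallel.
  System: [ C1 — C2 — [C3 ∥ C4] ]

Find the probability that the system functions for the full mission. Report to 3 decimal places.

0.779

R(C1) = exp(−0.000108 × 1000) = 0.89763
R(C2) = exp(−0.000119 × 1000) = 0.88781
R(C3) = exp(−0.000168 × 1000) = 0.84535
R(C4) = exp(−0.000161 × 1000) = 0.85129
Parallel (C3 and C4): 1 − (1 − 0.84535)(1 − 0.85129) = 0.97700
Series (C1, C2, and [0.97700]): 0.89763 × 0.88781 × 0.97700 = 0.779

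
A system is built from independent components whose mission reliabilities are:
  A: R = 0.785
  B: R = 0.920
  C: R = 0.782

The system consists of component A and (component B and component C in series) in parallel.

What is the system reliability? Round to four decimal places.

Series (B and C): 0.920000 × 0.782000 = 0.719440
Parallel (A and [0.719440]): 1 − (1 − 0.785000)(1 − 0.719440) = 0.9397

0.9397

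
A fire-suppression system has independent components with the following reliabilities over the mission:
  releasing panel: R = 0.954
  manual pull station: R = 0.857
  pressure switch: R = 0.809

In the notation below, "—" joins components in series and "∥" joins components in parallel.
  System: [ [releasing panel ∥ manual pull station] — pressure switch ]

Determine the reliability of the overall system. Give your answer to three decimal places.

Parallel (releasing panel and manual pull station): 1 − (1 − 0.95400)(1 − 0.85700) = 0.99342
Series ([0.99342] and pressure switch): 0.99342 × 0.80900 = 0.804

0.804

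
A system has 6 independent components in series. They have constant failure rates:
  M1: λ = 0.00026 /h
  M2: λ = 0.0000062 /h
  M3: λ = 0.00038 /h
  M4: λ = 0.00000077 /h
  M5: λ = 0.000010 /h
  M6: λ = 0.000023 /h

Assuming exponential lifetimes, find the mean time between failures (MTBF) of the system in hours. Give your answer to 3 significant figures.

1470

Series of exponential components: λ_sys = Σ λ_i
λ_sys = 0.00026 + 0.0000062 + 0.00038 + 0.00000077 + 0.000010 + 0.000023 = 6.7997e-04 /h
MTBF = 1 / λ_sys = 1470 h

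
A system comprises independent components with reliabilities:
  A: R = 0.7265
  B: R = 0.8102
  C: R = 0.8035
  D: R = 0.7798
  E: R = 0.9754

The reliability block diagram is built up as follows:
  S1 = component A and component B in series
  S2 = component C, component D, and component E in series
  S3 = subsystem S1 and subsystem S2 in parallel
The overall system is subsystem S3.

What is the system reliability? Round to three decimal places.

0.840

Series (A and B): 0.72650 × 0.81020 = 0.58861
Series (C, D, and E): 0.80350 × 0.77980 × 0.97540 = 0.61116
Parallel ([0.58861] and [0.61116]): 1 − (1 − 0.58861)(1 − 0.61116) = 0.840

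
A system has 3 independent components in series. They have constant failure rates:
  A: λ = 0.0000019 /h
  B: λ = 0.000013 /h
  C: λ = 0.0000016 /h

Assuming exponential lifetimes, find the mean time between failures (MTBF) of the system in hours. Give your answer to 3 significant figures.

Series of exponential components: λ_sys = Σ λ_i
λ_sys = 0.0000019 + 0.000013 + 0.0000016 = 1.6500e-05 /h
MTBF = 1 / λ_sys = 60600 h

60600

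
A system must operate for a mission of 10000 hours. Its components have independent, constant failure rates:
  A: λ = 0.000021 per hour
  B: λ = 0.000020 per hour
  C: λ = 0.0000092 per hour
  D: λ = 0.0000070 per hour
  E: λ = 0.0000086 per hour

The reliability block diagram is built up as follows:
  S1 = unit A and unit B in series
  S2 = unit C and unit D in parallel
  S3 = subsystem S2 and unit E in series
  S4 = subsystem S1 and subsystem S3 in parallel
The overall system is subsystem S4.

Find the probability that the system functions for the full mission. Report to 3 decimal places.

0.970

R(A) = exp(−0.000021 × 10000) = 0.81058
R(B) = exp(−0.000020 × 10000) = 0.81873
R(C) = exp(−0.0000092 × 10000) = 0.91211
R(D) = exp(−0.0000070 × 10000) = 0.93239
R(E) = exp(−0.0000086 × 10000) = 0.91759
Series (A and B): 0.81058 × 0.81873 = 0.66365
Parallel (C and D): 1 − (1 − 0.91211)(1 − 0.93239) = 0.99406
Series ([0.99406] and E): 0.99406 × 0.91759 = 0.91214
Parallel ([0.66365] and [0.91214]): 1 − (1 − 0.66365)(1 − 0.91214) = 0.970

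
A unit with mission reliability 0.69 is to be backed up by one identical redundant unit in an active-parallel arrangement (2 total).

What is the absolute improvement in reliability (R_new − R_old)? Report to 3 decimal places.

0.214

R_before = 0.69
R_after = 1 − (1 − 0.69)^2 = 0.904
ΔR = 0.904 − 0.69 = 0.214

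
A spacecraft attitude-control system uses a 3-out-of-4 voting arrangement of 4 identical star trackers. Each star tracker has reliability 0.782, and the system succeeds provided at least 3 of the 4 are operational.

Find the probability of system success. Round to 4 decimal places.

0.7910

R = Σ_{i=3}^{4} C(4,i) p^i (1−p)^{4−i} with p = 0.782
C(4,3)·0.782^3·0.218^1 = 0.417001
C(4,4)·0.782^4·0.218^0 = 0.373962
Sum = 0.7910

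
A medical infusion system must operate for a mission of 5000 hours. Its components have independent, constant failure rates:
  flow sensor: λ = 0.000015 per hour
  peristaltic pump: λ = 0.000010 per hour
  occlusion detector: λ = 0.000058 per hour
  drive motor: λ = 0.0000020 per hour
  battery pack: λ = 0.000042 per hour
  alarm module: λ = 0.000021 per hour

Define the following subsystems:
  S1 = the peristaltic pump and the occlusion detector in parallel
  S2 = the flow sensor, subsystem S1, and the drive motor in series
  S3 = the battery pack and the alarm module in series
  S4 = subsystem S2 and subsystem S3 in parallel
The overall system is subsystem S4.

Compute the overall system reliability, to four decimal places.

R(flow sensor) = exp(−0.000015 × 5000) = 0.927743
R(peristaltic pump) = exp(−0.000010 × 5000) = 0.951229
R(occlusion detector) = exp(−0.000058 × 5000) = 0.748264
R(drive motor) = exp(−0.0000020 × 5000) = 0.990050
R(battery pack) = exp(−0.000042 × 5000) = 0.810584
R(alarm module) = exp(−0.000021 × 5000) = 0.900325
Parallel (peristaltic pump and occlusion detector): 1 − (1 − 0.951229)(1 − 0.748264) = 0.987723
Series (flow sensor, [0.987723], and drive motor): 0.927743 × 0.987723 × 0.990050 = 0.907235
Series (battery pack and alarm module): 0.810584 × 0.900325 = 0.729789
Parallel ([0.907235] and [0.729789]): 1 − (1 − 0.907235)(1 − 0.729789) = 0.9749

0.9749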